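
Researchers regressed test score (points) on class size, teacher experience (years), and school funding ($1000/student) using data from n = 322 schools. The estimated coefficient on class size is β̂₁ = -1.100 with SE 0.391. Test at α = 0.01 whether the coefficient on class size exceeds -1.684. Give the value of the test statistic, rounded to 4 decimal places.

t = 1.4936

H₀: β₁ = -1.684 vs H₁: β₁ > -1.684.
t = (β̂₁ − β₁⁰)/SE = (-1.100 − (-1.684)) / 0.391 = 1.4936.
df = n − k − 1 = 322 − 3 − 1 = 318.
One-sided p ≈ 0.0681, which is ≥ 0.01, so fail to reject H₀.
The data do not give significant evidence that the true slope on class size exceeds -1.684 points per unit, holding the other predictors fixed.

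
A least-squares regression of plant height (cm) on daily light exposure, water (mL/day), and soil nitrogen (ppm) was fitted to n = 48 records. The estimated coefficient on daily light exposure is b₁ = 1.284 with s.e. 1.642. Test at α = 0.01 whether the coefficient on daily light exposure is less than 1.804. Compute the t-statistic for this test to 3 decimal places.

t = -0.317

H₀: β₁ = 1.804 vs H₁: β₁ < 1.804.
t = (b₁ − β₁⁰)/SE = (1.284 − 1.804) / 1.642 = -0.317.
df = n − k − 1 = 48 − 3 − 1 = 44.
One-sided p ≈ 0.3765, which is ≥ 0.01, so fail to reject H₀.
The data do not give significant evidence that the true slope on daily light exposure is below 1.804 cm per unit, holding the other predictors fixed.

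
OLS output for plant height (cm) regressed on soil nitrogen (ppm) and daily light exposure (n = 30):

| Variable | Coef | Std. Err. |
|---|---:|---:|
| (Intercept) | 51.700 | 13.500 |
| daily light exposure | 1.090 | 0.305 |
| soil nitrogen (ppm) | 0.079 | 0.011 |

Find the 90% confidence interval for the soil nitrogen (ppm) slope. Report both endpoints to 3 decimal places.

(0.060, 0.098)

Read off: b = 0.079, SE = 0.011 for soil nitrogen (ppm).
df = n − k − 1 = 30 − 2 − 1 = 27.
t* = t_{0.05, 27} = 1.703288.
Margin = t* × SE = 1.703288 × 0.011 = 0.01874.
CI: 0.079 ± 0.01874 → (0.060, 0.098).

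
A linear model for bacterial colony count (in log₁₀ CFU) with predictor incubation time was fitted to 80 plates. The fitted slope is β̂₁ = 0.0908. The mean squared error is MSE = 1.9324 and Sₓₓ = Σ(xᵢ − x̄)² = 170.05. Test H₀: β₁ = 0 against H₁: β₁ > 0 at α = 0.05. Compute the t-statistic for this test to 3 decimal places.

SE(β̂₁) = √(MSE/Sₓₓ) = √(1.9324/170.05) = 0.106601.
t = 0.0908 / 0.106601 = 0.852.
df = n − 2 = 78.
One-sided p ≈ 0.1985, which is ≥ 0.05, so fail to reject H₀.
The data do not give significant evidence that the true slope on incubation time is positive.

t = 0.852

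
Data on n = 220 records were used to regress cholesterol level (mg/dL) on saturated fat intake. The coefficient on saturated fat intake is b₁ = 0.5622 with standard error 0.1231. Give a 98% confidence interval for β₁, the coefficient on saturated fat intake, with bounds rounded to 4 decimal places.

(0.2737, 0.8507)

df = n − 2 = 220 − 2 = 218.
t* = t_{0.01, 218} = 2.343575.
Margin = t* × SE = 2.343575 × 0.1231 = 0.288494.
CI: 0.5622 ± 0.288494 → (0.2737, 0.8507).
With 98% confidence, each one-unit increase in saturated fat intake is associated with a change of between 0.2737 and 0.8507 mg/dL in cholesterol level.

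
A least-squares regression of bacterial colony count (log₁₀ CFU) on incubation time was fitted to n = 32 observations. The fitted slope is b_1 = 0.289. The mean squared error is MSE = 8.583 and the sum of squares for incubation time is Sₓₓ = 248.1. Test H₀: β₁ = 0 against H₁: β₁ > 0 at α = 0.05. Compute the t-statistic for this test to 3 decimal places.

t = 1.554

SE(b_1) = √(MSE/Sₓₓ) = √(8.583/248.1) = 0.185997.
t = 0.289 / 0.185997 = 1.554.
df = n − 2 = 30.
One-sided p ≈ 0.0654, which is ≥ 0.05, so fail to reject H₀.
The data do not give significant evidence that the true slope on incubation time is positive.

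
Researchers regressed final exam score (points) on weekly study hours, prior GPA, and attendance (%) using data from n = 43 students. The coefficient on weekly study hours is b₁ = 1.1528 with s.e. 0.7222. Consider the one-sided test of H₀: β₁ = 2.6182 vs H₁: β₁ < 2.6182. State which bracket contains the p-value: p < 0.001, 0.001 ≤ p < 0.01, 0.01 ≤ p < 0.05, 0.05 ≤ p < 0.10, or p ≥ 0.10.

0.01 ≤ p < 0.05

t = (1.1528 − 2.6182) / 0.7222 = -2.029.
df = n − k − 1 = 43 − 3 − 1 = 39.
One-sided p = P(T_{39} < t) ≈ 0.0247.
So 0.01 ≤ p < 0.05.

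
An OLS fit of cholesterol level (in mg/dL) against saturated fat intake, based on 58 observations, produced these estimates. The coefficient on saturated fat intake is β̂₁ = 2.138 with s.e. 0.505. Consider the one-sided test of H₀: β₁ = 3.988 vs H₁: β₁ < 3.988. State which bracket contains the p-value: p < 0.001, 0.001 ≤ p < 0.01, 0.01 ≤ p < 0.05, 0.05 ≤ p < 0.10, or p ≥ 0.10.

p < 0.001

t = (2.138 − 3.988) / 0.505 = -3.663.
df = n − 2 = 58 − 2 = 56.
One-sided p = P(T_{56} < t) ≈ 0.0003.
So p < 0.001.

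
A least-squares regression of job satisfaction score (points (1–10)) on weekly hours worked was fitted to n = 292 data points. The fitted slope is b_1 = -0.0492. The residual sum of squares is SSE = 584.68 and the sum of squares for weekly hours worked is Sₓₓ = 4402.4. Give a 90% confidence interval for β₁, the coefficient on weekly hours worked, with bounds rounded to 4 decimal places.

(-0.0845, -0.0139)

MSE = SSE/(n − 2) = 584.68/290 = 2.01614.
SE(b_1) = √(MSE/Sₓₓ) = √(2.01614/4402.4) = 0.0214001.
df = n − 2 = 290.
t* = t_{0.05, 290} = 1.650125.
Margin = t* × SE = 1.650125 × 0.0214001 = 0.035313.
CI: -0.0492 ± 0.035313 → (-0.0845, -0.0139).
With 90% confidence, each one-unit increase in weekly hours worked is associated with a change of between -0.0845 and -0.0139 points (1–10) in job satisfaction score.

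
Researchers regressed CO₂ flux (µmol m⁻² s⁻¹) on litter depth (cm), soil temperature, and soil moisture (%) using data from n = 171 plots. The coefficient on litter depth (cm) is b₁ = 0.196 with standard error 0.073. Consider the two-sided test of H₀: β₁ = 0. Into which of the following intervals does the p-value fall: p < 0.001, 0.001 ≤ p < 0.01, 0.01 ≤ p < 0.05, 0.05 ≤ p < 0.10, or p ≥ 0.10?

t = 0.196 / 0.073 = 2.685.
df = n − k − 1 = 171 − 3 − 1 = 167.
Two-sided p = 2·P(T_{167} > |t|) ≈ 0.0080.
So 0.001 ≤ p < 0.01.

0.001 ≤ p < 0.01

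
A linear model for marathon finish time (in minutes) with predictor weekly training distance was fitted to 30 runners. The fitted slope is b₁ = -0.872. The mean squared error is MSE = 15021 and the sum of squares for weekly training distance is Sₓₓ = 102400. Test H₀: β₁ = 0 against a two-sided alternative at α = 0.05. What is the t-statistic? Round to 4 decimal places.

SE(b₁) = √(MSE/Sₓₓ) = √(15021/102400) = 0.383001.
t = -0.872 / 0.383001 = -2.2768.
df = n − 2 = 28.
Two-sided p ≈ 0.0306, which is < 0.05, so reject H₀.
There is evidence that weekly training distance is associated with marathon finish time.

t = -2.2768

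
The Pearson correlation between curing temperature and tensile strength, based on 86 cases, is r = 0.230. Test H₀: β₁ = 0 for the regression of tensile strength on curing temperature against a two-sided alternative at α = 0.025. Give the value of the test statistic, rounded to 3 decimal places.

t = r·√(n − 2)/√(1 − r²) = 0.230·√84/√0.9471 = 2.166.
df = n − 2 = 84.
Two-sided p ≈ 0.0331, which is ≥ 0.025, so fail to reject H₀.
The data do not give significant evidence of a linear association between curing temperature and tensile strength.

t = 2.166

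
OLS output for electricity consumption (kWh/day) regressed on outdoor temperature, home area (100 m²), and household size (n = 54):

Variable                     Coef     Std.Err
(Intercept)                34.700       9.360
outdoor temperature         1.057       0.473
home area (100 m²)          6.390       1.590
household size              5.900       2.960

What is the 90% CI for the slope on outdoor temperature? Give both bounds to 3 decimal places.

Read off: b = 1.057, SE = 0.473 for outdoor temperature.
df = n − k − 1 = 54 − 3 − 1 = 50.
t* = t_{0.05, 50} = 1.675905.
Margin = t* × SE = 1.675905 × 0.473 = 0.79270.
CI: 1.057 ± 0.79270 → (0.264, 1.850).

(0.264, 1.850)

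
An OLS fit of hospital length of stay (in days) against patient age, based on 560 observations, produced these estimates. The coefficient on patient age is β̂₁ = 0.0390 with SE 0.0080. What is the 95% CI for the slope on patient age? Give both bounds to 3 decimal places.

(0.023, 0.055)

df = n − 2 = 560 − 2 = 558.
t* = t_{0.025, 558} = 1.964224.
Margin = t* × SE = 1.964224 × 0.0080 = 0.01571.
CI: 0.0390 ± 0.01571 → (0.023, 0.055).
With 95% confidence, each one-unit increase in patient age is associated with a change of between 0.023 and 0.055 days in hospital length of stay.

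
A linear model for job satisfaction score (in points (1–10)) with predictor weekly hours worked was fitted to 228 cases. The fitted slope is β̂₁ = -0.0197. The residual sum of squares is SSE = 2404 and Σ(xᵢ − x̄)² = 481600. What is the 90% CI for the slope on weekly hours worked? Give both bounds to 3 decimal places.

(-0.027, -0.012)

MSE = SSE/(n − 2) = 2404/226 = 10.6372.
SE(β̂₁) = √(MSE/Sₓₓ) = √(10.6372/481600) = 0.0046997.
df = n − 2 = 226.
t* = t_{0.05, 226} = 1.651624.
Margin = t* × SE = 1.651624 × 0.0046997 = 0.00776.
CI: -0.0197 ± 0.00776 → (-0.027, -0.012).
With 90% confidence, each one-unit increase in weekly hours worked is associated with a change of between -0.027 and -0.012 points (1–10) in job satisfaction score.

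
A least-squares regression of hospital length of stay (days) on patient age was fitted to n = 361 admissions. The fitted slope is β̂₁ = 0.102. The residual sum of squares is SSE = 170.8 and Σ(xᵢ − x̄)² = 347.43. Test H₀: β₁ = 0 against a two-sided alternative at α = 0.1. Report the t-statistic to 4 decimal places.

t = 2.7564

MSE = SSE/(n − 2) = 170.8/359 = 0.475766.
SE(β̂₁) = √(MSE/Sₓₓ) = √(0.475766/347.43) = 0.0370052.
t = 0.102 / 0.0370052 = 2.7564.
df = n − 2 = 359.
Two-sided p ≈ 0.0061, which is < 0.1, so reject H₀.
There is evidence that patient age is associated with hospital length of stay.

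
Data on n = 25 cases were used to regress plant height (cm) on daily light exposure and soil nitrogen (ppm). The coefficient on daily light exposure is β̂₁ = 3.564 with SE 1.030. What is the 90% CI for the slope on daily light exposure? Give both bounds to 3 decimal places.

(1.795, 5.333)

df = n − k − 1 = 25 − 2 − 1 = 22.
t* = t_{0.05, 22} = 1.717144.
Margin = t* × SE = 1.717144 × 1.030 = 1.76866.
CI: 3.564 ± 1.76866 → (1.795, 5.333).
With 90% confidence, each one-unit increase in daily light exposure is associated with a change of between 1.795 and 5.333 cm in plant height, holding the other predictors fixed.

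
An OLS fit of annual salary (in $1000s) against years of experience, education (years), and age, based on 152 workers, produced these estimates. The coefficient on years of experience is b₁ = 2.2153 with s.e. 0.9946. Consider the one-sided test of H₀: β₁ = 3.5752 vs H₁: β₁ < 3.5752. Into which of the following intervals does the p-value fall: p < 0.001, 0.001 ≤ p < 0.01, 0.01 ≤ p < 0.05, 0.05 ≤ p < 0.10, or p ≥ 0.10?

t = (2.2153 − 3.5752) / 0.9946 = -1.367.
df = n − k − 1 = 152 − 3 − 1 = 148.
One-sided p = P(T_{148} < t) ≈ 0.0868.
So 0.05 ≤ p < 0.10.

0.05 ≤ p < 0.10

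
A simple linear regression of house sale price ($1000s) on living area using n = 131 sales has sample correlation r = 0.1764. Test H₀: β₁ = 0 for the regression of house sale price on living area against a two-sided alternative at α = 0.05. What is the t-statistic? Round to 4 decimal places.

t = 2.0354

t = r·√(n − 2)/√(1 − r²) = 0.1764·√129/√0.968883 = 2.0354.
df = n − 2 = 129.
Two-sided p ≈ 0.0439, which is < 0.05, so reject H₀.
There is evidence of a linear association between living area and house sale price.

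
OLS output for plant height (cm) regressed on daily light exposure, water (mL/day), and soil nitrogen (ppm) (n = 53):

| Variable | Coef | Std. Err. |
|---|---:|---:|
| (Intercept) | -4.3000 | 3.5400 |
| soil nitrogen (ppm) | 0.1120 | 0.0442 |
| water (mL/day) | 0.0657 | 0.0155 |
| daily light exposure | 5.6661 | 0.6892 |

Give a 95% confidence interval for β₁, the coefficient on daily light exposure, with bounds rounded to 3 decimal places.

(4.281, 7.051)

Read off: b = 5.6661, SE = 0.6892 for daily light exposure.
df = n − k − 1 = 53 − 3 − 1 = 49.
t* = t_{0.025, 49} = 2.009575.
Margin = t* × SE = 2.009575 × 0.6892 = 1.38500.
CI: 5.6661 ± 1.38500 → (4.281, 7.051).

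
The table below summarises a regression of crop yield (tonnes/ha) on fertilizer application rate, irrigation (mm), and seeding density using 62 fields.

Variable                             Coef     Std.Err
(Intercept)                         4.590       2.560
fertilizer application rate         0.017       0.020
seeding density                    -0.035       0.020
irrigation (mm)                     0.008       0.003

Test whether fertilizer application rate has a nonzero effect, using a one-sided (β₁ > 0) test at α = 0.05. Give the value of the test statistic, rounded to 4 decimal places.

Read off: b = 0.017, SE = 0.020 for fertilizer application rate.
H₀: β₁ = 0 vs H₁: β₁ > 0.
t = 0.017 / 0.020 = 0.8500.
df = n − k − 1 = 62 − 3 − 1 = 58.
One-sided p ≈ 0.1994, which is ≥ 0.05, so fail to reject H₀.
The data do not give significant evidence that the true slope on fertilizer application rate is positive, holding the other predictors fixed.

t = 0.8500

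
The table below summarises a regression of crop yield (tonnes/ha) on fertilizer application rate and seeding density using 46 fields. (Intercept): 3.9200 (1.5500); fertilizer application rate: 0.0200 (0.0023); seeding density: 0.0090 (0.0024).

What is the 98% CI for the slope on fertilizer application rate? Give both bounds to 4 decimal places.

(0.0144, 0.0256)

Read off: b = 0.0200, SE = 0.0023 for fertilizer application rate.
df = n − k − 1 = 46 − 2 − 1 = 43.
t* = t_{0.01, 43} = 2.41625.
Margin = t* × SE = 2.41625 × 0.0023 = 0.005557.
CI: 0.0200 ± 0.005557 → (0.0144, 0.0256).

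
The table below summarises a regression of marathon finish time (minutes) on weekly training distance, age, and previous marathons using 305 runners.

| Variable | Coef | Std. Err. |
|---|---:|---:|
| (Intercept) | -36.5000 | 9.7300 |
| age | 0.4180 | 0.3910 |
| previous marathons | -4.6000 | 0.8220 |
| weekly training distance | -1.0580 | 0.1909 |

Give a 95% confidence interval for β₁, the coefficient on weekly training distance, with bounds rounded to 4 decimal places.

(-1.4337, -0.6823)

Read off: b = -1.0580, SE = 0.1909 for weekly training distance.
df = n − k − 1 = 305 − 3 − 1 = 301.
t* = t_{0.025, 301} = 1.967877.
Margin = t* × SE = 1.967877 × 0.1909 = 0.375668.
CI: -1.0580 ± 0.375668 → (-1.4337, -0.6823).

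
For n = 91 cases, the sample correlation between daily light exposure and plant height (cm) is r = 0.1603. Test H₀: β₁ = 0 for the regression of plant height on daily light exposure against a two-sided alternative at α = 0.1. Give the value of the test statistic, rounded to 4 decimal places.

t = 1.5321

t = r·√(n − 2)/√(1 − r²) = 0.1603·√89/√0.974304 = 1.5321.
df = n − 2 = 89.
Two-sided p ≈ 0.1290, which is ≥ 0.1, so fail to reject H₀.
The data do not give significant evidence of a linear association between daily light exposure and plant height.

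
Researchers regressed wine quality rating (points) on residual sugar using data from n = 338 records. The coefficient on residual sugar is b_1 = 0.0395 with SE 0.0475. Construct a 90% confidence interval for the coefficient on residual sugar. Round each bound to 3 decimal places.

df = n − 2 = 338 − 2 = 336.
t* = t_{0.05, 336} = 1.649401.
Margin = t* × SE = 1.649401 × 0.0475 = 0.07835.
CI: 0.0395 ± 0.07835 → (-0.039, 0.118).
With 90% confidence, each one-unit increase in residual sugar is associated with a change of between -0.039 and 0.118 points in wine quality rating.

(-0.039, 0.118)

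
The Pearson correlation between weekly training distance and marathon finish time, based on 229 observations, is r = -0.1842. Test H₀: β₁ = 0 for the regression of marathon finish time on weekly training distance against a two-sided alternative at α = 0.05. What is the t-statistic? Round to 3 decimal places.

t = r·√(n − 2)/√(1 − r²) = -0.1842·√227/√0.96607 = -2.824.
df = n − 2 = 227.
Two-sided p ≈ 0.0052, which is < 0.05, so reject H₀.
There is evidence of a linear association between weekly training distance and marathon finish time.

t = -2.824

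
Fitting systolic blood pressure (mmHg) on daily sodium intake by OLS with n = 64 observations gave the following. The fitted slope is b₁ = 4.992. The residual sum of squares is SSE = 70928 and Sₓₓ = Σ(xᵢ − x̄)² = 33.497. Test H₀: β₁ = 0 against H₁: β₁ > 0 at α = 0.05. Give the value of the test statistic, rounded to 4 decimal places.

t = 0.8542

MSE = SSE/(n − 2) = 70928/62 = 1144.
SE(b₁) = √(MSE/Sₓₓ) = √(1144/33.497) = 5.844.
t = 4.992 / 5.844 = 0.8542.
df = n − 2 = 62.
One-sided p ≈ 0.1981, which is ≥ 0.05, so fail to reject H₀.
The data do not give significant evidence that the true slope on daily sodium intake is positive.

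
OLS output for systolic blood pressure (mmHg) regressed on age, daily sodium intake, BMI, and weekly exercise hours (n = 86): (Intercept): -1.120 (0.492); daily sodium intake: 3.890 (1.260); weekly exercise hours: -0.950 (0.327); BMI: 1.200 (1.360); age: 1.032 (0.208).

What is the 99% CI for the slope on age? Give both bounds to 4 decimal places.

Read off: b = 1.032, SE = 0.208 for age.
df = n − k − 1 = 86 − 4 − 1 = 81.
t* = t_{0.005, 81} = 2.637897.
Margin = t* × SE = 2.637897 × 0.208 = 0.548683.
CI: 1.032 ± 0.548683 → (0.4833, 1.5807).

(0.4833, 1.5807)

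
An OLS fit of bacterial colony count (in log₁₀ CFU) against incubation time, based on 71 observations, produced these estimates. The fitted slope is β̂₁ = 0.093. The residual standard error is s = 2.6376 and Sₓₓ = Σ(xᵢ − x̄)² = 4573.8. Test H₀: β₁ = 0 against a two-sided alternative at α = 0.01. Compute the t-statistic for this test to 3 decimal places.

t = 2.385

SE(β̂₁) = s/√Sₓₓ = 2.6376/√4573.8 = 0.0390005.
t = 0.093 / 0.0390005 = 2.385.
df = n − 2 = 69.
Two-sided p ≈ 0.0199, which is ≥ 0.01, so fail to reject H₀.
The data do not give significant evidence of an association between incubation time and bacterial colony count.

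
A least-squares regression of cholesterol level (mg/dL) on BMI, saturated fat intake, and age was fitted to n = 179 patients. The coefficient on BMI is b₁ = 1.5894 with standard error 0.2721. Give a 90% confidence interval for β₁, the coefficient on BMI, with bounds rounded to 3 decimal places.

(1.139, 2.039)

df = n − k − 1 = 179 − 3 − 1 = 175.
t* = t_{0.05, 175} = 1.653607.
Margin = t* × SE = 1.653607 × 0.2721 = 0.44995.
CI: 1.5894 ± 0.44995 → (1.139, 2.039).
With 90% confidence, each one-unit increase in BMI is associated with a change of between 1.139 and 2.039 mg/dL in cholesterol level, holding the other predictors fixed.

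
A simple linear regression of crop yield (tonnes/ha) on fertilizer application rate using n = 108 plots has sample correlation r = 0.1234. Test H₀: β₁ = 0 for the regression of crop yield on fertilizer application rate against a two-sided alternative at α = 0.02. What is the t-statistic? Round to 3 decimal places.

t = r·√(n − 2)/√(1 − r²) = 0.1234·√106/√0.984772 = 1.280.
df = n − 2 = 106.
Two-sided p ≈ 0.2032, which is ≥ 0.02, so fail to reject H₀.
The data do not give significant evidence of a linear association between fertilizer application rate and crop yield.

t = 1.280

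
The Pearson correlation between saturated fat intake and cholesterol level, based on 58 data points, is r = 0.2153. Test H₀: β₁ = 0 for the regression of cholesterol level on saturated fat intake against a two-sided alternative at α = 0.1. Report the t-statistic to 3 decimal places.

t = r·√(n − 2)/√(1 − r²) = 0.2153·√56/√0.953646 = 1.650.
df = n − 2 = 56.
Two-sided p ≈ 0.1046, which is ≥ 0.1, so fail to reject H₀.
The data do not give significant evidence of a linear association between saturated fat intake and cholesterol level.

t = 1.650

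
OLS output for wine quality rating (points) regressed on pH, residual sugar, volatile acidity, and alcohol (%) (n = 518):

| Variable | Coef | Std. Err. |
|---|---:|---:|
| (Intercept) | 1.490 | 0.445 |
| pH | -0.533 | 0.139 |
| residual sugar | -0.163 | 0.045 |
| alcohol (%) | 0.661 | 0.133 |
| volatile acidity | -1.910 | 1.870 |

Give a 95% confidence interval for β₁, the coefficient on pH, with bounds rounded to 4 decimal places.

(-0.8061, -0.2599)

Read off: b = -0.533, SE = 0.139 for pH.
df = n − k − 1 = 518 − 4 − 1 = 513.
t* = t_{0.025, 513} = 1.964599.
Margin = t* × SE = 1.964599 × 0.139 = 0.273079.
CI: -0.533 ± 0.273079 → (-0.8061, -0.2599).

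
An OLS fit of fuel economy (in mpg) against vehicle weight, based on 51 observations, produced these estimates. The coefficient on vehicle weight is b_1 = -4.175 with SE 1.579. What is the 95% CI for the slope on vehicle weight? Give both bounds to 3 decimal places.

df = n − 2 = 51 − 2 = 49.
t* = t_{0.025, 49} = 2.009575.
Margin = t* × SE = 2.009575 × 1.579 = 3.17312.
CI: -4.175 ± 3.17312 → (-7.348, -1.002).
With 95% confidence, each one-unit increase in vehicle weight is associated with a change of between -7.348 and -1.002 mpg in fuel economy.

(-7.348, -1.002)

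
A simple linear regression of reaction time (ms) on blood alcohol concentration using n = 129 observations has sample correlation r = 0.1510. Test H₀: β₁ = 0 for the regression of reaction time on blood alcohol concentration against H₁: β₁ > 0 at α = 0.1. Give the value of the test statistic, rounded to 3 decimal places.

t = r·√(n − 2)/√(1 − r²) = 0.1510·√127/√0.977199 = 1.721.
df = n − 2 = 127.
One-sided p ≈ 0.0438, which is < 0.1, so reject H₀.
There is evidence of a linear association between blood alcohol concentration and reaction time.

t = 1.721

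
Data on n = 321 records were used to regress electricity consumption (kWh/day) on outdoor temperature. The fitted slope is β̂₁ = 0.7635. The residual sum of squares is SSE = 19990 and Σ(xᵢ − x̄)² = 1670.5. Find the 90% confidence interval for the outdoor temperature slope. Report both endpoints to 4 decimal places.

MSE = SSE/(n − 2) = 19990/319 = 62.6646.
SE(β̂₁) = √(MSE/Sₓₓ) = √(62.6646/1670.5) = 0.193681.
df = n − 2 = 319.
t* = t_{0.05, 319} = 1.649644.
Margin = t* × SE = 1.649644 × 0.193681 = 0.319505.
CI: 0.7635 ± 0.319505 → (0.4440, 1.0830).
With 90% confidence, each one-unit increase in outdoor temperature is associated with a change of between 0.4440 and 1.0830 kWh/day in electricity consumption.

(0.4440, 1.0830)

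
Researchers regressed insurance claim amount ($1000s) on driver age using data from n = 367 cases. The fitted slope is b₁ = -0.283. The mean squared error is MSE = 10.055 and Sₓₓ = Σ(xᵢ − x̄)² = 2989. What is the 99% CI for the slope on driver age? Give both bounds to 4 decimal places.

(-0.4332, -0.1328)

SE(b₁) = √(MSE/Sₓₓ) = √(10.055/2989) = 0.058.
df = n − 2 = 365.
t* = t_{0.005, 365} = 2.589366.
Margin = t* × SE = 2.589366 × 0.058 = 0.150183.
CI: -0.283 ± 0.150183 → (-0.4332, -0.1328).
With 99% confidence, each one-unit increase in driver age is associated with a change of between -0.4332 and -0.1328 $1000s in insurance claim amount.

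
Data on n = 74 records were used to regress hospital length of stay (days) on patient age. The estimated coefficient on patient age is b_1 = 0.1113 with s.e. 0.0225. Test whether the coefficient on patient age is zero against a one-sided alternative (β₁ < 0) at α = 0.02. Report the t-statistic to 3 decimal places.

t = 4.947

H₀: β₁ = 0 vs H₁: β₁ < 0.
t = (b_1 − β₁⁰)/SE = 0.1113 / 0.0225 = 4.947.
df = n − 2 = 74 − 2 = 72.
One-sided p ≈ 1.0000, which is ≥ 0.02, so fail to reject H₀.
The data do not give significant evidence that the true slope on patient age is negative.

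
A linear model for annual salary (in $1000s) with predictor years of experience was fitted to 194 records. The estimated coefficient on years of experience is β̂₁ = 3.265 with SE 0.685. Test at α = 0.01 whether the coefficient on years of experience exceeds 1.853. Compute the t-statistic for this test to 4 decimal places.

H₀: β₁ = 1.853 vs H₁: β₁ > 1.853.
t = (β̂₁ − β₁⁰)/SE = (3.265 − 1.853) / 0.685 = 2.0613.
df = n − 2 = 194 − 2 = 192.
One-sided p ≈ 0.0203, which is ≥ 0.01, so fail to reject H₀.
The data do not give significant evidence that the true slope on years of experience exceeds 1.853 $1000s per unit.

t = 2.0613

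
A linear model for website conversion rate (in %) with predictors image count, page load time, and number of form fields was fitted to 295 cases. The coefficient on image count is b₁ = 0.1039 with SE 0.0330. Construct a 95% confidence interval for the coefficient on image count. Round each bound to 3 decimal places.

(0.039, 0.169)

df = n − k − 1 = 295 − 3 − 1 = 291.
t* = t_{0.025, 291} = 1.96815.
Margin = t* × SE = 1.96815 × 0.0330 = 0.06495.
CI: 0.1039 ± 0.06495 → (0.039, 0.169).
With 95% confidence, each one-unit increase in image count is associated with a change of between 0.039 and 0.169 % in website conversion rate, holding the other predictors fixed.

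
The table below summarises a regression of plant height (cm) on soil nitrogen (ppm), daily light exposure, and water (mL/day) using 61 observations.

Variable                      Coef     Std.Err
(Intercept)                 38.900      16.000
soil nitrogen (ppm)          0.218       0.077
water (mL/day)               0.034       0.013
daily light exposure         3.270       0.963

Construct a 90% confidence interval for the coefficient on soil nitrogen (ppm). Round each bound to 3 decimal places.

Read off: b = 0.218, SE = 0.077 for soil nitrogen (ppm).
df = n − k − 1 = 61 − 3 − 1 = 57.
t* = t_{0.05, 57} = 1.672029.
Margin = t* × SE = 1.672029 × 0.077 = 0.12875.
CI: 0.218 ± 0.12875 → (0.089, 0.347).

(0.089, 0.347)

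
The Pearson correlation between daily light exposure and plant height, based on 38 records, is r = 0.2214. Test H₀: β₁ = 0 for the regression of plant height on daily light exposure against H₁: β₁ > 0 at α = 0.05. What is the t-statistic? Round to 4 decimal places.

t = 1.3622

t = r·√(n − 2)/√(1 − r²) = 0.2214·√36/√0.950982 = 1.3622.
df = n − 2 = 36.
One-sided p ≈ 0.0908, which is ≥ 0.05, so fail to reject H₀.
The data do not give significant evidence of a linear association between daily light exposure and plant height.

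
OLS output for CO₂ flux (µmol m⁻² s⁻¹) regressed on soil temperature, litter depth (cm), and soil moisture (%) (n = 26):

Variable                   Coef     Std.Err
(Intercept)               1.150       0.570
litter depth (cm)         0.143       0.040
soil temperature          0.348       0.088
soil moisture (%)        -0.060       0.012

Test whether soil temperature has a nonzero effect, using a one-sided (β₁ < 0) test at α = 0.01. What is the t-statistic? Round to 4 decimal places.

t = 3.9545

Read off: b = 0.348, SE = 0.088 for soil temperature.
H₀: β₁ = 0 vs H₁: β₁ < 0.
t = 0.348 / 0.088 = 3.9545.
df = n − k − 1 = 26 − 3 − 1 = 22.
One-sided p ≈ 0.9997, which is ≥ 0.01, so fail to reject H₀.
The data do not give significant evidence that the true slope on soil temperature is negative, holding the other predictors fixed.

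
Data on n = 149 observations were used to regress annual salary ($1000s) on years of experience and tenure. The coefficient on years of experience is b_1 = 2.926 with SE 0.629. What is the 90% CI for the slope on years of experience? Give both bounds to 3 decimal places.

df = n − k − 1 = 149 − 2 − 1 = 146.
t* = t_{0.05, 146} = 1.655357.
Margin = t* × SE = 1.655357 × 0.629 = 1.04122.
CI: 2.926 ± 1.04122 → (1.885, 3.967).
With 90% confidence, each one-unit increase in years of experience is associated with a change of between 1.885 and 3.967 $1000s in annual salary, holding the other predictors fixed.

(1.885, 3.967)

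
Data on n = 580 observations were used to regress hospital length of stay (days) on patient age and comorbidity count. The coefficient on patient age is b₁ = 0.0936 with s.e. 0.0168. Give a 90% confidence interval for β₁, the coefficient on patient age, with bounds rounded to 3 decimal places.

df = n − k − 1 = 580 − 2 − 1 = 577.
t* = t_{0.05, 577} = 1.647499.
Margin = t* × SE = 1.647499 × 0.0168 = 0.02768.
CI: 0.0936 ± 0.02768 → (0.066, 0.121).
With 90% confidence, each one-unit increase in patient age is associated with a change of between 0.066 and 0.121 days in hospital length of stay, holding the other predictors fixed.

(0.066, 0.121)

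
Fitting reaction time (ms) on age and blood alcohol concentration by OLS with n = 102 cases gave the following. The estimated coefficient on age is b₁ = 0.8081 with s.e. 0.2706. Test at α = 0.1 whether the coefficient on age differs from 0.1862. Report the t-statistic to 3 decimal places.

t = 2.298

H₀: β₁ = 0.1862 vs H₁: β₁ ≠ 0.1862.
t = (b₁ − β₁⁰)/SE = (0.8081 − 0.1862) / 0.2706 = 2.298.
df = n − k − 1 = 102 − 2 − 1 = 99.
Two-sided p ≈ 0.0237, which is < 0.1, so reject H₀.
There is evidence that the true slope on age differs from 0.1862 ms per unit, holding the other predictors fixed.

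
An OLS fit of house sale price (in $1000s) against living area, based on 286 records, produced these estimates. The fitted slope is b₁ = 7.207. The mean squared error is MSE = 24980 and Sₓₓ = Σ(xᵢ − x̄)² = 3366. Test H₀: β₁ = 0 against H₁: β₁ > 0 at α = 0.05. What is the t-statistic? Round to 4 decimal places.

SE(b₁) = √(MSE/Sₓₓ) = √(24980/3366) = 2.7242.
t = 7.207 / 2.7242 = 2.6455.
df = n − 2 = 284.
One-sided p ≈ 0.0043, which is < 0.05, so reject H₀.
There is evidence that the true slope on living area is positive.

t = 2.6455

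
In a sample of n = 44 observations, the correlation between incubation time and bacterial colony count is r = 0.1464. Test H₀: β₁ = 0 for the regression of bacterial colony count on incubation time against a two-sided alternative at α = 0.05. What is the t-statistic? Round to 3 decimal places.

t = r·√(n − 2)/√(1 − r²) = 0.1464·√42/√0.978567 = 0.959.
df = n − 2 = 42.
Two-sided p ≈ 0.3430, which is ≥ 0.05, so fail to reject H₀.
The data do not give significant evidence of a linear association between incubation time and bacterial colony count.

t = 0.959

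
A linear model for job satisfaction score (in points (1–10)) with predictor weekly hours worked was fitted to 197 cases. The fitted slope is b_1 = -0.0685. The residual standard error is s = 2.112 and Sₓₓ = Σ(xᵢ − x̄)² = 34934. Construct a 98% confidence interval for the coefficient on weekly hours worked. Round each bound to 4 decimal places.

(-0.0950, -0.0420)

SE(b_1) = s/√Sₓₓ = 2.112/√34934 = 0.0112998.
df = n − 2 = 195.
t* = t_{0.01, 195} = 2.345623.
Margin = t* × SE = 2.345623 × 0.0112998 = 0.026505.
CI: -0.0685 ± 0.026505 → (-0.0950, -0.0420).
With 98% confidence, each one-unit increase in weekly hours worked is associated with a change of between -0.0950 and -0.0420 points (1–10) in job satisfaction score.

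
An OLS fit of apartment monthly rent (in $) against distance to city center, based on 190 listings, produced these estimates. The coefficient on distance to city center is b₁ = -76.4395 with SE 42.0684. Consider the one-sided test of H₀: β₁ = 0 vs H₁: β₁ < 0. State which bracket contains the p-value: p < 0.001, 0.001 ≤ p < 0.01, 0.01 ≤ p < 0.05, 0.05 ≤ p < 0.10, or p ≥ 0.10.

t = -76.4395 / 42.0684 = -1.817.
df = n − 2 = 190 − 2 = 188.
One-sided p = P(T_{188} < t) ≈ 0.0354.
So 0.01 ≤ p < 0.05.

0.01 ≤ p < 0.05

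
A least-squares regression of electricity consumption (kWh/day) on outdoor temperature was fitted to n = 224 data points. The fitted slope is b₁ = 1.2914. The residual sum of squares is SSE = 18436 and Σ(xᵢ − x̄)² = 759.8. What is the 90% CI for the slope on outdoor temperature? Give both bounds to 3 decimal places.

(0.745, 1.837)

MSE = SSE/(n − 2) = 18436/222 = 83.045.
SE(b₁) = √(MSE/Sₓₓ) = √(83.045/759.8) = 0.330603.
df = n − 2 = 222.
t* = t_{0.05, 222} = 1.651746.
Margin = t* × SE = 1.651746 × 0.330603 = 0.54607.
CI: 1.2914 ± 0.54607 → (0.745, 1.837).
With 90% confidence, each one-unit increase in outdoor temperature is associated with a change of between 0.745 and 1.837 kWh/day in electricity consumption.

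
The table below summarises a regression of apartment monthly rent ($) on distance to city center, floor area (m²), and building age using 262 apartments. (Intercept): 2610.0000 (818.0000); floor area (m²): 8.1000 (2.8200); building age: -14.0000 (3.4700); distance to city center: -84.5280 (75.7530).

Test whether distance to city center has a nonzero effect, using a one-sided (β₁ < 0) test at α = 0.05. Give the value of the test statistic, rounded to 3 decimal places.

t = -1.116

Read off: b = -84.5280, SE = 75.7530 for distance to city center.
H₀: β₁ = 0 vs H₁: β₁ < 0.
t = -84.5280 / 75.7530 = -1.116.
df = n − k − 1 = 262 − 3 − 1 = 258.
One-sided p ≈ 0.1328, which is ≥ 0.05, so fail to reject H₀.
The data do not give significant evidence that the true slope on distance to city center is negative, holding the other predictors fixed.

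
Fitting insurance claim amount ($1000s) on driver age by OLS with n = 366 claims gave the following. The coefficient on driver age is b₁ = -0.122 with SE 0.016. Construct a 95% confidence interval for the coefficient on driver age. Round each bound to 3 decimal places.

df = n − 2 = 366 − 2 = 364.
t* = t_{0.025, 364} = 1.966503.
Margin = t* × SE = 1.966503 × 0.016 = 0.03146.
CI: -0.122 ± 0.03146 → (-0.153, -0.091).
With 95% confidence, each one-unit increase in driver age is associated with a change of between -0.153 and -0.091 $1000s in insurance claim amount.

(-0.153, -0.091)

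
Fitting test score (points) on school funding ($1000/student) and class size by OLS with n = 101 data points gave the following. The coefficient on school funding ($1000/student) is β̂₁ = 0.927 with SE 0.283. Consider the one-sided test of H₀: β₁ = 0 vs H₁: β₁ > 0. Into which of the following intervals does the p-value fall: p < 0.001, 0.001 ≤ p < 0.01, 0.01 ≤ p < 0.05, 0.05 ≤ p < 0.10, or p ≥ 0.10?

t = 0.927 / 0.283 = 3.276.
df = n − k − 1 = 101 − 2 − 1 = 98.
One-sided p = P(T_{98} > t) ≈ 0.0007.
So p < 0.001.

p < 0.001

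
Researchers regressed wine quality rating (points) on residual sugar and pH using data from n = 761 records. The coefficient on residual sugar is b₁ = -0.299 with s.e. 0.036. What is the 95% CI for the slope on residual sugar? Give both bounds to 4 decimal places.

df = n − k − 1 = 761 − 2 − 1 = 758.
t* = t_{0.025, 758} = 1.963099.
Margin = t* × SE = 1.963099 × 0.036 = 0.070672.
CI: -0.299 ± 0.070672 → (-0.3697, -0.2283).
With 95% confidence, each one-unit increase in residual sugar is associated with a change of between -0.3697 and -0.2283 points in wine quality rating, holding the other predictors fixed.

(-0.3697, -0.2283)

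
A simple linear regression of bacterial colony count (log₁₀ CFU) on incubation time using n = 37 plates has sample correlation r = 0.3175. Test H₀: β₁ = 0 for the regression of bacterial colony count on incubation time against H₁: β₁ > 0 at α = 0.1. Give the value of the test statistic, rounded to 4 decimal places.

t = 1.9808

t = r·√(n − 2)/√(1 − r²) = 0.3175·√35/√0.899194 = 1.9808.
df = n − 2 = 35.
One-sided p ≈ 0.0278, which is < 0.1, so reject H₀.
There is evidence of a linear association between incubation time and bacterial colony count.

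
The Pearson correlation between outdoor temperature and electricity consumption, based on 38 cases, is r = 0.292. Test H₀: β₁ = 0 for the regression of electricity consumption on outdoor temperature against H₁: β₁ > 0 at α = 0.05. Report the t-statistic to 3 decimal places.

t = 1.832

t = r·√(n − 2)/√(1 − r²) = 0.292·√36/√0.914736 = 1.832.
df = n − 2 = 36.
One-sided p ≈ 0.0376, which is < 0.05, so reject H₀.
There is evidence of a linear association between outdoor temperature and electricity consumption.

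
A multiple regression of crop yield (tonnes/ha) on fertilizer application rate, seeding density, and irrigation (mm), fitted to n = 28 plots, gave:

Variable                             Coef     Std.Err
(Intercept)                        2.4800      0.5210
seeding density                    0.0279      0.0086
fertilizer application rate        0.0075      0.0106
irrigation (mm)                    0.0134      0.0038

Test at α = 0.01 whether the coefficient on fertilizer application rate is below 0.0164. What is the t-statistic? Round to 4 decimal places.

t = -0.8396

Read off: b = 0.0075, SE = 0.0106 for fertilizer application rate.
H₀: β₁ = 0.0164 vs H₁: β₁ < 0.0164.
t = (0.0075 − 0.0164) / 0.0106 = -0.8396.
df = n − k − 1 = 28 − 3 − 1 = 24.
One-sided p ≈ 0.2047, which is ≥ 0.01, so fail to reject H₀.
The data do not give significant evidence that the true slope on fertilizer application rate is below 0.0164 tonnes/ha per unit, holding the other predictors fixed.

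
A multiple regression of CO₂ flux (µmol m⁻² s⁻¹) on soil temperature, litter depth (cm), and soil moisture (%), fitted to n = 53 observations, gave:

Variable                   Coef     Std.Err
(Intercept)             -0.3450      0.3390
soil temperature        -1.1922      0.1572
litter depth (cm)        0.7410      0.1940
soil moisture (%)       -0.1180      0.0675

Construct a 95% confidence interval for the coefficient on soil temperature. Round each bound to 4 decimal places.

(-1.5081, -0.8763)

Read off: b = -1.1922, SE = 0.1572 for soil temperature.
df = n − k − 1 = 53 − 3 − 1 = 49.
t* = t_{0.025, 49} = 2.009575.
Margin = t* × SE = 2.009575 × 0.1572 = 0.315905.
CI: -1.1922 ± 0.315905 → (-1.5081, -0.8763).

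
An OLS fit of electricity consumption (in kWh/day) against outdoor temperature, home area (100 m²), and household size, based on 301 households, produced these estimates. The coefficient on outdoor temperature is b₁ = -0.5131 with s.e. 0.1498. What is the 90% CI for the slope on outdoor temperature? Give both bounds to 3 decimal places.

(-0.760, -0.266)

df = n − k − 1 = 301 − 3 − 1 = 297.
t* = t_{0.05, 297} = 1.65.
Margin = t* × SE = 1.65 × 0.1498 = 0.24717.
CI: -0.5131 ± 0.24717 → (-0.760, -0.266).
With 90% confidence, each one-unit increase in outdoor temperature is associated with a change of between -0.760 and -0.266 kWh/day in electricity consumption, holding the other predictors fixed.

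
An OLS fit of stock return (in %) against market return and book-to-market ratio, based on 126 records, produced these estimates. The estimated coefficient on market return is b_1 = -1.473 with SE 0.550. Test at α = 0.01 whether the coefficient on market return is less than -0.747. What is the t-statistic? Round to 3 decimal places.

H₀: β₁ = -0.747 vs H₁: β₁ < -0.747.
t = (b_1 − β₁⁰)/SE = (-1.473 − (-0.747)) / 0.550 = -1.320.
df = n − k − 1 = 126 − 2 − 1 = 123.
One-sided p ≈ 0.0946, which is ≥ 0.01, so fail to reject H₀.
The data do not give significant evidence that the true slope on market return is below -0.747 % per unit, holding the other predictors fixed.

t = -1.320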